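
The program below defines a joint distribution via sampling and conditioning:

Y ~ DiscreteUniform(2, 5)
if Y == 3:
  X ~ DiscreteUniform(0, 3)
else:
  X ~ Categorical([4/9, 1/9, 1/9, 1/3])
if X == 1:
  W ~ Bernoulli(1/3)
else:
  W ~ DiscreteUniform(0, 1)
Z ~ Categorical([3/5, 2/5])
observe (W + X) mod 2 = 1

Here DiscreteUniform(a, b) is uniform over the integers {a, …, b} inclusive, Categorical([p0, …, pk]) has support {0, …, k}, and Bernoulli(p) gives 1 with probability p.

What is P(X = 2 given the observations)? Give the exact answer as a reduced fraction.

Enumerate traces; 32 have nonzero weight after conditioning:
  (Y=2, X=0, W=1, Z=0) weight 1/30
  (Y=2, X=0, W=1, Z=1) weight 1/45
  (Y=2, X=1, W=0, Z=0) weight 1/90
  (Y=2, X=1, W=0, Z=1) weight 1/135
  (Y=2, X=2, W=1, Z=0) weight 1/120
  (Y=2, X=2, W=1, Z=1) weight 1/180
  (Y=2, X=3, W=0, Z=0) weight 1/40
  (Y=2, X=3, W=0, Z=1) weight 1/60
  … 24 more
Group by X:
  weight(X=0) = 19/96
  weight(X=1) = 7/72
  weight(X=2) = 7/96
  weight(X=3) = 5/32
Total weight = 19/96 + 7/72 + 7/96 + 5/32 = 151/288
P(X=0 | obs) = 19/96 / 151/288 = 57/151
P(X=1 | obs) = 7/72 / 151/288 = 28/151
P(X=2 | obs) = 7/96 / 151/288 = 21/151
P(X=3 | obs) = 5/32 / 151/288 = 45/151

P(X = 2 | obs) = 21/151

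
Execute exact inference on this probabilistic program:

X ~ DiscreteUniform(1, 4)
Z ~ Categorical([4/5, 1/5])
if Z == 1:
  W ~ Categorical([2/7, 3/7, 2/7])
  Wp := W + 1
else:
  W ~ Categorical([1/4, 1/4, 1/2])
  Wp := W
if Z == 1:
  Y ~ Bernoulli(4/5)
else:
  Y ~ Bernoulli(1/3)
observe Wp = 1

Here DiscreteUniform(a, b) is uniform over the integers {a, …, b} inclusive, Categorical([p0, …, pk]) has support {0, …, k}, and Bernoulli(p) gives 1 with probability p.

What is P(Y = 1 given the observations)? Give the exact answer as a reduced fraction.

P(Y = 1 | obs) = 59/135

Enumerate traces; 16 have nonzero weight after conditioning:
  (X=1, Z=0, W=1, Y=0) weight 1/30
  (X=1, Z=0, W=1, Y=1) weight 1/60
  (X=1, Z=1, W=0, Y=0) weight 1/350
  (X=1, Z=1, W=0, Y=1) weight 2/175
  (X=2, Z=0, W=1, Y=0) weight 1/30
  (X=2, Z=0, W=1, Y=1) weight 1/60
  (X=2, Z=1, W=0, Y=0) weight 1/350
  (X=2, Z=1, W=0, Y=1) weight 2/175
  … 8 more
Group by Y:
  weight(Y=0) = 76/525
  weight(Y=1) = 59/525
Total weight = 76/525 + 59/525 = 9/35
P(Y=0 | obs) = 76/525 / 9/35 = 76/135
P(Y=1 | obs) = 59/525 / 9/35 = 59/135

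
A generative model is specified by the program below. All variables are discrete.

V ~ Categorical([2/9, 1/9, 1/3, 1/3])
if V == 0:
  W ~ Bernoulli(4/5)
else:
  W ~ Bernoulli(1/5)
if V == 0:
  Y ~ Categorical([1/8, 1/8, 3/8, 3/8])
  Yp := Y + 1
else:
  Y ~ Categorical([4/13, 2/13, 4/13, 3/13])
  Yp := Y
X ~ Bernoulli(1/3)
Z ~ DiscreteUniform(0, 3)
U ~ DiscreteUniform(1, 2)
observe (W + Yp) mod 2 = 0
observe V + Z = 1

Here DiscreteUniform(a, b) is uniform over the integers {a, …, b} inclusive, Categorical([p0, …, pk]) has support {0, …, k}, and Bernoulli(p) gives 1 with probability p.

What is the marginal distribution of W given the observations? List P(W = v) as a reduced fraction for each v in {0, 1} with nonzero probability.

Enumerate traces; 32 have nonzero weight after conditioning:
  (V=0, W=0, Y=1, X=0, Z=1, U=1) weight 1/2160
  (V=0, W=0, Y=1, X=0, Z=1, U=2) weight 1/2160
  (V=0, W=0, Y=1, X=1, Z=1, U=1) weight 1/4320
  (V=0, W=0, Y=1, X=1, Z=1, U=2) weight 1/4320
  (V=0, W=0, Y=3, X=0, Z=1, U=1) weight 1/720
  (V=0, W=0, Y=3, X=0, Z=1, U=2) weight 1/720
  (V=0, W=0, Y=3, X=1, Z=1, U=1) weight 1/1440
  (V=0, W=0, Y=3, X=1, Z=1, U=2) weight 1/1440
  (V=0, W=1, Y=0, X=0, Z=1, U=1) weight 1/540
  … 23 more
Group by W:
  weight(W=0) = 1/52
  weight(W=1) = 19/780
Total weight = 1/52 + 19/780 = 17/390
P(W=0 | obs) = 1/52 / 17/390 = 15/34
P(W=1 | obs) = 19/780 / 17/390 = 19/34

P(W=0) = 15/34, P(W=1) = 19/34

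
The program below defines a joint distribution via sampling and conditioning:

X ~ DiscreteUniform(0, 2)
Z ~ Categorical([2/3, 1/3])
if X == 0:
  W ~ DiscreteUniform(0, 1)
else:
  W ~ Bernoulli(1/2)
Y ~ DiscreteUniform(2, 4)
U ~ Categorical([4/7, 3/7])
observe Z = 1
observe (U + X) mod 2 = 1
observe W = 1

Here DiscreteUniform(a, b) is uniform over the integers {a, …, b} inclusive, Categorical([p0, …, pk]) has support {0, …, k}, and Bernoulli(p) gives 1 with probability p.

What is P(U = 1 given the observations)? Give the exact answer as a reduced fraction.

P(U = 1 | obs) = 3/5

Enumerate traces; 9 have nonzero weight after conditioning:
  (X=0, Z=1, W=1, Y=2, U=1) weight 1/126
  (X=0, Z=1, W=1, Y=3, U=1) weight 1/126
  (X=0, Z=1, W=1, Y=4, U=1) weight 1/126
  (X=1, Z=1, W=1, Y=2, U=0) weight 2/189
  (X=1, Z=1, W=1, Y=3, U=0) weight 2/189
  (X=1, Z=1, W=1, Y=4, U=0) weight 2/189
  (X=2, Z=1, W=1, Y=2, U=1) weight 1/126
  (X=2, Z=1, W=1, Y=3, U=1) weight 1/126
  … 1 more
Group by U:
  weight(U=0) = 2/63
  weight(U=1) = 1/21
Total weight = 2/63 + 1/21 = 5/63
P(U=0 | obs) = 2/63 / 5/63 = 2/5
P(U=1 | obs) = 1/21 / 5/63 = 3/5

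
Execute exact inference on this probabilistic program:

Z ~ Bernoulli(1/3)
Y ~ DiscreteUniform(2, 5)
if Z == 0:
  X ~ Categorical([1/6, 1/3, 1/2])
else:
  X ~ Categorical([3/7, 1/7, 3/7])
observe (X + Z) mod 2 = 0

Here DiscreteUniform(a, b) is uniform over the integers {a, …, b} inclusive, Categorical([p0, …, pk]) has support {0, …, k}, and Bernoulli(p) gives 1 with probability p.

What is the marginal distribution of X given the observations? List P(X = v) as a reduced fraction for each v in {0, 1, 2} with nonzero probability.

Enumerate traces; 12 have nonzero weight after conditioning:
  (Z=0, Y=2, X=0) weight 1/36
  (Z=0, Y=2, X=2) weight 1/12
  (Z=0, Y=3, X=0) weight 1/36
  (Z=0, Y=3, X=2) weight 1/12
  (Z=0, Y=4, X=0) weight 1/36
  (Z=0, Y=4, X=2) weight 1/12
  (Z=0, Y=5, X=0) weight 1/36
  (Z=0, Y=5, X=2) weight 1/12
  (Z=1, Y=2, X=1) weight 1/84
  … 3 more
Group by X:
  weight(X=0) = 1/9
  weight(X=1) = 1/21
  weight(X=2) = 1/3
Total weight = 1/9 + 1/21 + 1/3 = 31/63
P(X=0 | obs) = 1/9 / 31/63 = 7/31
P(X=1 | obs) = 1/21 / 31/63 = 3/31
P(X=2 | obs) = 1/3 / 31/63 = 21/31

P(X=0) = 7/31, P(X=1) = 3/31, P(X=2) = 21/31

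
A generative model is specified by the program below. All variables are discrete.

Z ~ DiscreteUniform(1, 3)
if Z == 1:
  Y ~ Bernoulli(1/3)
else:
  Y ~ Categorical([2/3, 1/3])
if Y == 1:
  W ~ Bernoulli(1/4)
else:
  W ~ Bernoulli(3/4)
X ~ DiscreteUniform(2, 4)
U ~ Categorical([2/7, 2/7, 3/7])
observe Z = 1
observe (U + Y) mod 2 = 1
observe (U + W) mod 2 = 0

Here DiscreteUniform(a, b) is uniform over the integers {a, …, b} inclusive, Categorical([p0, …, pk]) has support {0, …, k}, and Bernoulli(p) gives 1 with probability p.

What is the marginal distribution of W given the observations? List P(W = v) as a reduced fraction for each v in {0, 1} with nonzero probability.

Enumerate traces; 9 have nonzero weight after conditioning:
  (Z=1, Y=0, W=1, X=2, U=1) weight 1/63
  (Z=1, Y=0, W=1, X=3, U=1) weight 1/63
  (Z=1, Y=0, W=1, X=4, U=1) weight 1/63
  (Z=1, Y=1, W=0, X=2, U=0) weight 1/126
  (Z=1, Y=1, W=0, X=2, U=2) weight 1/84
  (Z=1, Y=1, W=0, X=3, U=0) weight 1/126
  (Z=1, Y=1, W=0, X=3, U=2) weight 1/84
  (Z=1, Y=1, W=0, X=4, U=0) weight 1/126
  … 1 more
Group by W:
  weight(W=0) = 5/84
  weight(W=1) = 1/21
Total weight = 5/84 + 1/21 = 3/28
P(W=0 | obs) = 5/84 / 3/28 = 5/9
P(W=1 | obs) = 1/21 / 3/28 = 4/9

P(W=0) = 5/9, P(W=1) = 4/9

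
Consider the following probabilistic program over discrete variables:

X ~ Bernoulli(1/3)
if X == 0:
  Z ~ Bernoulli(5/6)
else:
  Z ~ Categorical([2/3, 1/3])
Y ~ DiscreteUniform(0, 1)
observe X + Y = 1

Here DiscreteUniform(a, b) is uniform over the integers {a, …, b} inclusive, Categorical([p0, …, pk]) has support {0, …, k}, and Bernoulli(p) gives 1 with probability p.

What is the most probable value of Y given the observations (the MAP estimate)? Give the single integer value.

argmax_v P(Y = v | obs) = 1

Enumerate traces; 4 have nonzero weight after conditioning:
  (X=0, Z=0, Y=1) weight 1/18
  (X=0, Z=1, Y=1) weight 5/18
  (X=1, Z=0, Y=0) weight 1/9
  (X=1, Z=1, Y=0) weight 1/18
Group by Y:
  weight(Y=0) = 1/6
  weight(Y=1) = 1/3
Total weight = 1/6 + 1/3 = 1/2
P(Y=0 | obs) = 1/6 / 1/2 = 1/3
P(Y=1 | obs) = 1/3 / 1/2 = 2/3
argmax = 1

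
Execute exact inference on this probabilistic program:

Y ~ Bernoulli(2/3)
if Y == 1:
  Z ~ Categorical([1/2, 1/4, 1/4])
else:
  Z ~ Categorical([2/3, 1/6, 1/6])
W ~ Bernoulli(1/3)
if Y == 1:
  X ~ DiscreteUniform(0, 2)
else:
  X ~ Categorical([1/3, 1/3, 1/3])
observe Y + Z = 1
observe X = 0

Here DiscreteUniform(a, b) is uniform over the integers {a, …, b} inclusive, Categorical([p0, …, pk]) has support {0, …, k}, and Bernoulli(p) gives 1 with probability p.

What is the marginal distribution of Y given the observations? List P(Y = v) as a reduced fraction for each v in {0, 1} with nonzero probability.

Enumerate traces; 4 have nonzero weight after conditioning:
  (Y=0, Z=1, W=0, X=0) weight 1/81
  (Y=0, Z=1, W=1, X=0) weight 1/162
  (Y=1, Z=0, W=0, X=0) weight 2/27
  (Y=1, Z=0, W=1, X=0) weight 1/27
Group by Y:
  weight(Y=0) = 1/54
  weight(Y=1) = 1/9
Total weight = 1/54 + 1/9 = 7/54
P(Y=0 | obs) = 1/54 / 7/54 = 1/7
P(Y=1 | obs) = 1/9 / 7/54 = 6/7

P(Y=0) = 1/7, P(Y=1) = 6/7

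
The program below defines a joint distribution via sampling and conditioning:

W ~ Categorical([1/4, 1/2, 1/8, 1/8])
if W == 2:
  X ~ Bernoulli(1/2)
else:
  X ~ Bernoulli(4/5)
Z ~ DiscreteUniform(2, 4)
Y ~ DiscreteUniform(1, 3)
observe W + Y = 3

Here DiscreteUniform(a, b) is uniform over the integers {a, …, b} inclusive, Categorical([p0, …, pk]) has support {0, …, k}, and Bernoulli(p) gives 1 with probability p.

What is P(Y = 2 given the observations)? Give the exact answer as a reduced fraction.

Enumerate traces; 18 have nonzero weight after conditioning:
  (W=0, X=0, Z=2, Y=3) weight 1/180
  (W=0, X=0, Z=3, Y=3) weight 1/180
  (W=0, X=0, Z=4, Y=3) weight 1/180
  (W=0, X=1, Z=2, Y=3) weight 1/45
  (W=0, X=1, Z=3, Y=3) weight 1/45
  (W=0, X=1, Z=4, Y=3) weight 1/45
  (W=1, X=0, Z=2, Y=2) weight 1/90
  (W=1, X=0, Z=3, Y=2) weight 1/90
  (W=2, X=0, Z=2, Y=1) weight 1/144
  … 9 more
Group by Y:
  weight(Y=1) = 1/24
  weight(Y=2) = 1/6
  weight(Y=3) = 1/12
Total weight = 1/24 + 1/6 + 1/12 = 7/24
P(Y=1 | obs) = 1/24 / 7/24 = 1/7
P(Y=2 | obs) = 1/6 / 7/24 = 4/7
P(Y=3 | obs) = 1/12 / 7/24 = 2/7

P(Y = 2 | obs) = 4/7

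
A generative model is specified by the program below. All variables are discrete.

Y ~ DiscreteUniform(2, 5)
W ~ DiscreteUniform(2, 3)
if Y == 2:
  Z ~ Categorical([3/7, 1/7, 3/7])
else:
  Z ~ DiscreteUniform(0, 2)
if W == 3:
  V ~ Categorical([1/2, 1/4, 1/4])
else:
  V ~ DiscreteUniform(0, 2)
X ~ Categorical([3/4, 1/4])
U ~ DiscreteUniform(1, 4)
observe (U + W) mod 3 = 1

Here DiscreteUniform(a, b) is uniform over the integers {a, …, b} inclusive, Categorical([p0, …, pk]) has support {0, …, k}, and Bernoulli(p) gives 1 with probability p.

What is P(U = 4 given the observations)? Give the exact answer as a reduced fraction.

P(U = 4 | obs) = 1/3

Enumerate traces; 216 have nonzero weight after conditioning:
  (Y=2, W=2, Z=0, V=0, X=0, U=2) weight 3/896
  (Y=2, W=2, Z=0, V=0, X=1, U=2) weight 1/896
  (Y=2, W=2, Z=0, V=1, X=0, U=2) weight 3/896
  (Y=2, W=2, Z=0, V=1, X=1, U=2) weight 1/896
  (Y=2, W=2, Z=0, V=2, X=0, U=2) weight 3/896
  (Y=2, W=2, Z=0, V=2, X=1, U=2) weight 1/896
  (Y=2, W=2, Z=1, V=0, X=0, U=2) weight 1/896
  (Y=2, W=2, Z=1, V=0, X=1, U=2) weight 1/2688
  (Y=2, W=3, Z=0, V=0, X=0, U=1) weight 9/1792
  (Y=2, W=3, Z=0, V=0, X=0, U=4) weight 9/1792
  … 206 more
Group by U:
  weight(U=1) = 1/8
  weight(U=2) = 1/8
  weight(U=4) = 1/8
Total weight = 1/8 + 1/8 + 1/8 = 3/8
P(U=1 | obs) = 1/8 / 3/8 = 1/3
P(U=2 | obs) = 1/8 / 3/8 = 1/3
P(U=4 | obs) = 1/8 / 3/8 = 1/3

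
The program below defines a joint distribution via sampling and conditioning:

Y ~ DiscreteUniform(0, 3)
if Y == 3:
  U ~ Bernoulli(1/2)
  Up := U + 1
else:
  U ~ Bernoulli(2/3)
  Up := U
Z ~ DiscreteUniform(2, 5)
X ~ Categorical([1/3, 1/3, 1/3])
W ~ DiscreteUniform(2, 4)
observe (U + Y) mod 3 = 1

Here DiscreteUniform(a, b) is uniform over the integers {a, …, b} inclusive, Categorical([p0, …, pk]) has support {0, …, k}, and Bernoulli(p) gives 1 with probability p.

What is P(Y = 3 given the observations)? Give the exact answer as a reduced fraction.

Enumerate traces; 108 have nonzero weight after conditioning:
  (Y=0, U=1, Z=2, X=0, W=2) weight 1/216
  (Y=0, U=1, Z=2, X=0, W=3) weight 1/216
  (Y=0, U=1, Z=2, X=0, W=4) weight 1/216
  (Y=0, U=1, Z=2, X=1, W=2) weight 1/216
  (Y=0, U=1, Z=2, X=1, W=3) weight 1/216
  (Y=0, U=1, Z=2, X=1, W=4) weight 1/216
  (Y=0, U=1, Z=2, X=2, W=2) weight 1/216
  (Y=0, U=1, Z=2, X=2, W=3) weight 1/216
  (Y=1, U=0, Z=2, X=0, W=2) weight 1/432
  (Y=3, U=1, Z=2, X=0, W=2) weight 1/288
  … 98 more
Group by Y:
  weight(Y=0) = 1/6
  weight(Y=1) = 1/12
  weight(Y=3) = 1/8
Total weight = 1/6 + 1/12 + 1/8 = 3/8
P(Y=0 | obs) = 1/6 / 3/8 = 4/9
P(Y=1 | obs) = 1/12 / 3/8 = 2/9
P(Y=3 | obs) = 1/8 / 3/8 = 1/3

P(Y = 3 | obs) = 1/3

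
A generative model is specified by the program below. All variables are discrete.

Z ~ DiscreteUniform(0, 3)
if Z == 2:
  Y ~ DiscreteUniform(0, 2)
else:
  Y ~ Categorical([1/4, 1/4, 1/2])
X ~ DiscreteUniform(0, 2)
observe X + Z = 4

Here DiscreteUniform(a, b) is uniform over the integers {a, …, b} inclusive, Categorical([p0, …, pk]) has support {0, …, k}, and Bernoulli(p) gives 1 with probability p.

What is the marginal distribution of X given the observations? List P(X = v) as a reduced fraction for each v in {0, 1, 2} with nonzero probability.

Enumerate traces; 6 have nonzero weight after conditioning:
  (Z=2, Y=0, X=2) weight 1/36
  (Z=2, Y=1, X=2) weight 1/36
  (Z=2, Y=2, X=2) weight 1/36
  (Z=3, Y=0, X=1) weight 1/48
  (Z=3, Y=1, X=1) weight 1/48
  (Z=3, Y=2, X=1) weight 1/24
Group by X:
  weight(X=1) = 1/12
  weight(X=2) = 1/12
Total weight = 1/12 + 1/12 = 1/6
P(X=1 | obs) = 1/12 / 1/6 = 1/2
P(X=2 | obs) = 1/12 / 1/6 = 1/2

P(X=1) = 1/2, P(X=2) = 1/2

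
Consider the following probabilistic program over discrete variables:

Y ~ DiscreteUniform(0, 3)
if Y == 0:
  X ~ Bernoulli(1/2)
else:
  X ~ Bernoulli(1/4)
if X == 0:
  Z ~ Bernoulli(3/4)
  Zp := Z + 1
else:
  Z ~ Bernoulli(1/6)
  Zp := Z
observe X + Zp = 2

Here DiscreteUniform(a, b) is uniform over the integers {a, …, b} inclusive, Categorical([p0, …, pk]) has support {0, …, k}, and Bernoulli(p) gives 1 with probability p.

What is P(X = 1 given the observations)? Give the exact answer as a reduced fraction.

Enumerate traces; 8 have nonzero weight after conditioning:
  (Y=0, X=0, Z=1) weight 3/32
  (Y=0, X=1, Z=1) weight 1/48
  (Y=1, X=0, Z=1) weight 9/64
  (Y=1, X=1, Z=1) weight 1/96
  (Y=2, X=0, Z=1) weight 9/64
  (Y=2, X=1, Z=1) weight 1/96
  (Y=3, X=0, Z=1) weight 9/64
  (Y=3, X=1, Z=1) weight 1/96
Group by X:
  weight(X=0) = 33/64
  weight(X=1) = 5/96
Total weight = 33/64 + 5/96 = 109/192
P(X=0 | obs) = 33/64 / 109/192 = 99/109
P(X=1 | obs) = 5/96 / 109/192 = 10/109

P(X = 1 | obs) = 10/109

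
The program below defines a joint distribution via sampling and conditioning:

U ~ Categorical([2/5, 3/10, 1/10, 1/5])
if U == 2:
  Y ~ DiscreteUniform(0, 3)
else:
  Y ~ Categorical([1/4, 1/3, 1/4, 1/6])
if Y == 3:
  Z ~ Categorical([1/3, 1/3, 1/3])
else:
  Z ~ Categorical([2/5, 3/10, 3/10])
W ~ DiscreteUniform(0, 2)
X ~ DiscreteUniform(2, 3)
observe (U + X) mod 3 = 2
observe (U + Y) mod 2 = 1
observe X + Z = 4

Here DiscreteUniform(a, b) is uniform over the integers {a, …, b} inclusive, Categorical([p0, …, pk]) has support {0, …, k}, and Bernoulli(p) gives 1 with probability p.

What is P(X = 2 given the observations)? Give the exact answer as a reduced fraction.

P(X = 2 | obs) = 332/389

Enumerate traces; 18 have nonzero weight after conditioning:
  (U=0, Y=1, Z=2, W=0, X=2) weight 1/150
  (U=0, Y=1, Z=2, W=1, X=2) weight 1/150
  (U=0, Y=1, Z=2, W=2, X=2) weight 1/150
  (U=0, Y=3, Z=2, W=0, X=2) weight 1/270
  (U=0, Y=3, Z=2, W=1, X=2) weight 1/270
  (U=0, Y=3, Z=2, W=2, X=2) weight 1/270
  (U=2, Y=1, Z=1, W=0, X=3) weight 1/800
  (U=2, Y=1, Z=1, W=1, X=3) weight 1/800
  … 10 more
Group by X:
  weight(X=2) = 83/1800
  weight(X=3) = 19/2400
Total weight = 83/1800 + 19/2400 = 389/7200
P(X=2 | obs) = 83/1800 / 389/7200 = 332/389
P(X=3 | obs) = 19/2400 / 389/7200 = 57/389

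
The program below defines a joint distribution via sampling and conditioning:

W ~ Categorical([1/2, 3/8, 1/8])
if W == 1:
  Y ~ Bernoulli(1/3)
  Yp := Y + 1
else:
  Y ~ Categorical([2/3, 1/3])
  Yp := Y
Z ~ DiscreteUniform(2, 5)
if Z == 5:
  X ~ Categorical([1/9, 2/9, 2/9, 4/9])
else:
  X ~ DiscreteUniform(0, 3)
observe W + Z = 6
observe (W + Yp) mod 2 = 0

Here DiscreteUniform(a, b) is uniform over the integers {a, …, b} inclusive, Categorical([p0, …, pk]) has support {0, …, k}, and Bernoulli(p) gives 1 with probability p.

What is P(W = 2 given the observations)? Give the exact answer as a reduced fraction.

Enumerate traces; 8 have nonzero weight after conditioning:
  (W=1, Y=0, Z=5, X=0) weight 1/144
  (W=1, Y=0, Z=5, X=1) weight 1/72
  (W=1, Y=0, Z=5, X=2) weight 1/72
  (W=1, Y=0, Z=5, X=3) weight 1/36
  (W=2, Y=0, Z=4, X=0) weight 1/192
  (W=2, Y=0, Z=4, X=1) weight 1/192
  (W=2, Y=0, Z=4, X=2) weight 1/192
  (W=2, Y=0, Z=4, X=3) weight 1/192
Group by W:
  weight(W=1) = 1/16
  weight(W=2) = 1/48
Total weight = 1/16 + 1/48 = 1/12
P(W=1 | obs) = 1/16 / 1/12 = 3/4
P(W=2 | obs) = 1/48 / 1/12 = 1/4

P(W = 2 | obs) = 1/4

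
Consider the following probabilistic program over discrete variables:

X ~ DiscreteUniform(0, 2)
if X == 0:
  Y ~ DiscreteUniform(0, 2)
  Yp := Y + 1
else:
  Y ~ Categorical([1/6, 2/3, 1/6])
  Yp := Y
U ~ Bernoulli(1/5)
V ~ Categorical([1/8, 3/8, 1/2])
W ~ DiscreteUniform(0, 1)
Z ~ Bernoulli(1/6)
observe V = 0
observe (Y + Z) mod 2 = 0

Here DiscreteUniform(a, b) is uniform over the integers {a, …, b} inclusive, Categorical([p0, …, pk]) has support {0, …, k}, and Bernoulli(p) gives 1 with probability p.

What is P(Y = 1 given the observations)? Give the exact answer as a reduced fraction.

P(Y = 1 | obs) = 1/5

Enumerate traces; 36 have nonzero weight after conditioning:
  (X=0, Y=0, U=0, V=0, W=0, Z=0) weight 1/216
  (X=0, Y=0, U=0, V=0, W=1, Z=0) weight 1/216
  (X=0, Y=0, U=1, V=0, W=0, Z=0) weight 1/864
  (X=0, Y=0, U=1, V=0, W=1, Z=0) weight 1/864
  (X=0, Y=1, U=0, V=0, W=0, Z=1) weight 1/1080
  (X=0, Y=1, U=0, V=0, W=1, Z=1) weight 1/1080
  (X=0, Y=1, U=1, V=0, W=0, Z=1) weight 1/4320
  (X=0, Y=1, U=1, V=0, W=1, Z=1) weight 1/4320
  (X=0, Y=2, U=0, V=0, W=0, Z=0) weight 1/216
  … 27 more
Group by Y:
  weight(Y=0) = 5/216
  weight(Y=1) = 5/432
  weight(Y=2) = 5/216
Total weight = 5/216 + 5/432 + 5/216 = 25/432
P(Y=0 | obs) = 5/216 / 25/432 = 2/5
P(Y=1 | obs) = 5/432 / 25/432 = 1/5
P(Y=2 | obs) = 5/216 / 25/432 = 2/5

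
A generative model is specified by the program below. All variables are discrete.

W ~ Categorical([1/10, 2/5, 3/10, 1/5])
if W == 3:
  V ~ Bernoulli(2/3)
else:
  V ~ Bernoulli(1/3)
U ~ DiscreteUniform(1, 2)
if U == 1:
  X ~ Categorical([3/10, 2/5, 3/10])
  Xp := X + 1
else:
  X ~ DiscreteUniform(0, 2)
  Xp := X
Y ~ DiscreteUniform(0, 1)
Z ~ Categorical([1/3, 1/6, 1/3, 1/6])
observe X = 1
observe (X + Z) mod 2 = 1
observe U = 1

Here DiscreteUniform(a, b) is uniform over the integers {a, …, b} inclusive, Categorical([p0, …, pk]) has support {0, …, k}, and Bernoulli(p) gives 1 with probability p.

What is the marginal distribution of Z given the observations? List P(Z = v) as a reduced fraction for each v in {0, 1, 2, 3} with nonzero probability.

P(Z=0) = 1/2, P(Z=2) = 1/2

Enumerate traces; 32 have nonzero weight after conditioning:
  (W=0, V=0, U=1, X=1, Y=0, Z=0) weight 1/450
  (W=0, V=0, U=1, X=1, Y=0, Z=2) weight 1/450
  (W=0, V=0, U=1, X=1, Y=1, Z=0) weight 1/450
  (W=0, V=0, U=1, X=1, Y=1, Z=2) weight 1/450
  (W=0, V=1, U=1, X=1, Y=0, Z=0) weight 1/900
  (W=0, V=1, U=1, X=1, Y=0, Z=2) weight 1/900
  (W=0, V=1, U=1, X=1, Y=1, Z=0) weight 1/900
  (W=0, V=1, U=1, X=1, Y=1, Z=2) weight 1/900
  … 24 more
Group by Z:
  weight(Z=0) = 1/15
  weight(Z=2) = 1/15
Total weight = 1/15 + 1/15 = 2/15
P(Z=0 | obs) = 1/15 / 2/15 = 1/2
P(Z=2 | obs) = 1/15 / 2/15 = 1/2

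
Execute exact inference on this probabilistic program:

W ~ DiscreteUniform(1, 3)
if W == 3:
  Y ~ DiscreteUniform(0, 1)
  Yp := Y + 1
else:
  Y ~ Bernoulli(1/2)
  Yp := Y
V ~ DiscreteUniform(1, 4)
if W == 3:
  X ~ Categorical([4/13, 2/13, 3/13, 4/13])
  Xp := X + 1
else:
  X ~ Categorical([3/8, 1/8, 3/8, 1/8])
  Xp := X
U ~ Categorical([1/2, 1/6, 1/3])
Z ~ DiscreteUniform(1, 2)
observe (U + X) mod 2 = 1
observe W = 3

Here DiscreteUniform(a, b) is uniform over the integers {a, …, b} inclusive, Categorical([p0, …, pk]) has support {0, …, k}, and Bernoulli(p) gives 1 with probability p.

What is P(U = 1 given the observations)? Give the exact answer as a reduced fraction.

Enumerate traces; 96 have nonzero weight after conditioning:
  (W=3, Y=0, V=1, X=0, U=1, Z=1) weight 1/936
  (W=3, Y=0, V=1, X=0, U=1, Z=2) weight 1/936
  (W=3, Y=0, V=1, X=1, U=0, Z=1) weight 1/624
  (W=3, Y=0, V=1, X=1, U=0, Z=2) weight 1/624
  (W=3, Y=0, V=1, X=1, U=2, Z=1) weight 1/936
  (W=3, Y=0, V=1, X=1, U=2, Z=2) weight 1/936
  (W=3, Y=0, V=1, X=2, U=1, Z=1) weight 1/1248
  (W=3, Y=0, V=1, X=2, U=1, Z=2) weight 1/1248
  … 88 more
Group by U:
  weight(U=0) = 1/13
  weight(U=1) = 7/234
  weight(U=2) = 2/39
Total weight = 1/13 + 7/234 + 2/39 = 37/234
P(U=0 | obs) = 1/13 / 37/234 = 18/37
P(U=1 | obs) = 7/234 / 37/234 = 7/37
P(U=2 | obs) = 2/39 / 37/234 = 12/37

P(U = 1 | obs) = 7/37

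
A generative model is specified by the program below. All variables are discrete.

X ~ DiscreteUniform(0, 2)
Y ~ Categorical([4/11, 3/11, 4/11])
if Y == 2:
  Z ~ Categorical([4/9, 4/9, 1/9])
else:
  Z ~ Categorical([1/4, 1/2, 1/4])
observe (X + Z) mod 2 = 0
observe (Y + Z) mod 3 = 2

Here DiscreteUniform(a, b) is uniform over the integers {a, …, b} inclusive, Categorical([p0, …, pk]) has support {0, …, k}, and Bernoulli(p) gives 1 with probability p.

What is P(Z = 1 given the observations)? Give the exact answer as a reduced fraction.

P(Z = 1 | obs) = 27/127

Enumerate traces; 5 have nonzero weight after conditioning:
  (X=0, Y=0, Z=2) weight 1/33
  (X=0, Y=2, Z=0) weight 16/297
  (X=1, Y=1, Z=1) weight 1/22
  (X=2, Y=0, Z=2) weight 1/33
  (X=2, Y=2, Z=0) weight 16/297
Group by Z:
  weight(Z=0) = 32/297
  weight(Z=1) = 1/22
  weight(Z=2) = 2/33
Total weight = 32/297 + 1/22 + 2/33 = 127/594
P(Z=0 | obs) = 32/297 / 127/594 = 64/127
P(Z=1 | obs) = 1/22 / 127/594 = 27/127
P(Z=2 | obs) = 2/33 / 127/594 = 36/127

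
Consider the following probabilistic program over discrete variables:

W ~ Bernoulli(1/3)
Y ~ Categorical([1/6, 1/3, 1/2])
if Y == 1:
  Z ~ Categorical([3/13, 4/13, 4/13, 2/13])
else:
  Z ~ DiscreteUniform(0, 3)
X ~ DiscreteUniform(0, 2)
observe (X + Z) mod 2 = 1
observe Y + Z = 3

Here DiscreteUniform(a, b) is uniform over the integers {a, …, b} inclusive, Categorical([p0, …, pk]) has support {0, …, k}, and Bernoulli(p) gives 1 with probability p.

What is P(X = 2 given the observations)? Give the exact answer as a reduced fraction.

P(X = 2 | obs) = 13/34

Enumerate traces; 10 have nonzero weight after conditioning:
  (W=0, Y=0, Z=3, X=0) weight 1/108
  (W=0, Y=0, Z=3, X=2) weight 1/108
  (W=0, Y=1, Z=2, X=1) weight 8/351
  (W=0, Y=2, Z=1, X=0) weight 1/36
  (W=0, Y=2, Z=1, X=2) weight 1/36
  (W=1, Y=0, Z=3, X=0) weight 1/216
  (W=1, Y=0, Z=3, X=2) weight 1/216
  (W=1, Y=1, Z=2, X=1) weight 4/351
  … 2 more
Group by X:
  weight(X=0) = 1/18
  weight(X=1) = 4/117
  weight(X=2) = 1/18
Total weight = 1/18 + 4/117 + 1/18 = 17/117
P(X=0 | obs) = 1/18 / 17/117 = 13/34
P(X=1 | obs) = 4/117 / 17/117 = 4/17
P(X=2 | obs) = 1/18 / 17/117 = 13/34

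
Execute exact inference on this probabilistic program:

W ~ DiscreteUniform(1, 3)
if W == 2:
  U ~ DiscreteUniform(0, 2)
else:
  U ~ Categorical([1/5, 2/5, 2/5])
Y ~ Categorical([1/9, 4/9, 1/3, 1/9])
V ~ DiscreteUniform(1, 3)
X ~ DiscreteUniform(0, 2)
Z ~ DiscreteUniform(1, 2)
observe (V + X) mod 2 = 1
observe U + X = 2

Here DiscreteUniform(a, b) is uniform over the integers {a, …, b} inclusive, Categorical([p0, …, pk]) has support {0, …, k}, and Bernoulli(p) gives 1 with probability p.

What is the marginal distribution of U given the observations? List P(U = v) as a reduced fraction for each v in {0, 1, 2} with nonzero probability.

P(U=0) = 22/73, P(U=1) = 17/73, P(U=2) = 34/73

Enumerate traces; 120 have nonzero weight after conditioning:
  (W=1, U=0, Y=0, V=1, X=2, Z=1) weight 1/2430
  (W=1, U=0, Y=0, V=1, X=2, Z=2) weight 1/2430
  (W=1, U=0, Y=0, V=3, X=2, Z=1) weight 1/2430
  (W=1, U=0, Y=0, V=3, X=2, Z=2) weight 1/2430
  (W=1, U=0, Y=1, V=1, X=2, Z=1) weight 2/1215
  (W=1, U=0, Y=1, V=1, X=2, Z=2) weight 2/1215
  (W=1, U=0, Y=1, V=3, X=2, Z=1) weight 2/1215
  (W=1, U=0, Y=1, V=3, X=2, Z=2) weight 2/1215
  (W=1, U=1, Y=0, V=2, X=1, Z=1) weight 1/1215
  (W=1, U=2, Y=0, V=1, X=0, Z=1) weight 1/1215
  … 110 more
Group by U:
  weight(U=0) = 22/405
  weight(U=1) = 17/405
  weight(U=2) = 34/405
Total weight = 22/405 + 17/405 + 34/405 = 73/405
P(U=0 | obs) = 22/405 / 73/405 = 22/73
P(U=1 | obs) = 17/405 / 73/405 = 17/73
P(U=2 | obs) = 34/405 / 73/405 = 34/73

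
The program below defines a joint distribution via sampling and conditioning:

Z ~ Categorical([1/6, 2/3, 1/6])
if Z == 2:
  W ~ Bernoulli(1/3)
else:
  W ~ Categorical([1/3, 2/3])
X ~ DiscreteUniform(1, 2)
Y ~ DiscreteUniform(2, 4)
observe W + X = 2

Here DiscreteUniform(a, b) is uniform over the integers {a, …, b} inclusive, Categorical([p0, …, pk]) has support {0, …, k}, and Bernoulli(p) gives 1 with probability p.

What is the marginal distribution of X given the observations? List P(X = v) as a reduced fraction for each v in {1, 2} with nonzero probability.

P(X=1) = 11/18, P(X=2) = 7/18

Enumerate traces; 18 have nonzero weight after conditioning:
  (Z=0, W=0, X=2, Y=2) weight 1/108
  (Z=0, W=0, X=2, Y=3) weight 1/108
  (Z=0, W=0, X=2, Y=4) weight 1/108
  (Z=0, W=1, X=1, Y=2) weight 1/54
  (Z=0, W=1, X=1, Y=3) weight 1/54
  (Z=0, W=1, X=1, Y=4) weight 1/54
  (Z=1, W=0, X=2, Y=2) weight 1/27
  (Z=1, W=0, X=2, Y=3) weight 1/27
  … 10 more
Group by X:
  weight(X=1) = 11/36
  weight(X=2) = 7/36
Total weight = 11/36 + 7/36 = 1/2
P(X=1 | obs) = 11/36 / 1/2 = 11/18
P(X=2 | obs) = 7/36 / 1/2 = 7/18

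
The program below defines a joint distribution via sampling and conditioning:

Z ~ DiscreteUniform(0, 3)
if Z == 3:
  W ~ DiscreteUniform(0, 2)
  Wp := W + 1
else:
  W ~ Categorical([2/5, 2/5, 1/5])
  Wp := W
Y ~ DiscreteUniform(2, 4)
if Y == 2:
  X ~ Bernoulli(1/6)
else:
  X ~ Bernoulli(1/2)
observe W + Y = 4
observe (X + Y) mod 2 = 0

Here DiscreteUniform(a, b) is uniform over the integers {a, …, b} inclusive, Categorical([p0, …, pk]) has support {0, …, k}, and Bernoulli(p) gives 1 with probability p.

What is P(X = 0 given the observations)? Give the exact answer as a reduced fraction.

P(X = 0 | obs) = 139/208

Enumerate traces; 12 have nonzero weight after conditioning:
  (Z=0, W=0, Y=4, X=0) weight 1/60
  (Z=0, W=1, Y=3, X=1) weight 1/60
  (Z=0, W=2, Y=2, X=0) weight 1/72
  (Z=1, W=0, Y=4, X=0) weight 1/60
  (Z=1, W=1, Y=3, X=1) weight 1/60
  (Z=1, W=2, Y=2, X=0) weight 1/72
  (Z=2, W=0, Y=4, X=0) weight 1/60
  (Z=2, W=1, Y=3, X=1) weight 1/60
  … 4 more
Group by X:
  weight(X=0) = 139/1080
  weight(X=1) = 23/360
Total weight = 139/1080 + 23/360 = 26/135
P(X=0 | obs) = 139/1080 / 26/135 = 139/208
P(X=1 | obs) = 23/360 / 26/135 = 69/208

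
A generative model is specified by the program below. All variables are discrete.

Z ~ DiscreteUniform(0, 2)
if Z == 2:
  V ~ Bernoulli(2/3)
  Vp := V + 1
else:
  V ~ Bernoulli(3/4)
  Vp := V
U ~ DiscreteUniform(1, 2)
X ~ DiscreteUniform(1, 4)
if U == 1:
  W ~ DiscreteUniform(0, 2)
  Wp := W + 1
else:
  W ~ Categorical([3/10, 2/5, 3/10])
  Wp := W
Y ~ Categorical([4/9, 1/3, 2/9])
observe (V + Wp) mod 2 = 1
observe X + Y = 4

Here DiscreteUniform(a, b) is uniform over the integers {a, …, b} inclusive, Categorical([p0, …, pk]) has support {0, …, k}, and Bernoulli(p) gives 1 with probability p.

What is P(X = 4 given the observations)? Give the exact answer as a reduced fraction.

P(X = 4 | obs) = 4/9

Enumerate traces; 54 have nonzero weight after conditioning:
  (Z=0, V=0, U=1, X=2, W=0, Y=2) weight 1/1296
  (Z=0, V=0, U=1, X=2, W=2, Y=2) weight 1/1296
  (Z=0, V=0, U=1, X=3, W=0, Y=1) weight 1/864
  (Z=0, V=0, U=1, X=3, W=2, Y=1) weight 1/864
  (Z=0, V=0, U=1, X=4, W=0, Y=0) weight 1/648
  (Z=0, V=0, U=1, X=4, W=2, Y=0) weight 1/648
  (Z=0, V=0, U=2, X=2, W=1, Y=2) weight 1/1080
  (Z=0, V=0, U=2, X=3, W=1, Y=1) weight 1/720
  … 46 more
Group by X:
  weight(X=2) = 131/4860
  weight(X=3) = 131/3240
  weight(X=4) = 131/2430
Total weight = 131/4860 + 131/3240 + 131/2430 = 131/1080
P(X=2 | obs) = 131/4860 / 131/1080 = 2/9
P(X=3 | obs) = 131/3240 / 131/1080 = 1/3
P(X=4 | obs) = 131/2430 / 131/1080 = 4/9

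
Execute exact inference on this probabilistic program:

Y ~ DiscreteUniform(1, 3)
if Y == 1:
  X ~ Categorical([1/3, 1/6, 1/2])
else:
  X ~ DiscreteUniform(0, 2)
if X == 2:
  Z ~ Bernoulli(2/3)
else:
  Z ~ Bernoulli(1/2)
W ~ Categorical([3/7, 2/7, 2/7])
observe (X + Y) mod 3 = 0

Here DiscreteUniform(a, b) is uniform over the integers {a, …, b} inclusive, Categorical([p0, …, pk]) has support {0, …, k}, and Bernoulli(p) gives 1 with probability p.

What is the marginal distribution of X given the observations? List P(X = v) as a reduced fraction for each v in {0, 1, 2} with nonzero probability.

P(X=0) = 2/7, P(X=1) = 2/7, P(X=2) = 3/7

Enumerate traces; 18 have nonzero weight after conditioning:
  (Y=1, X=2, Z=0, W=0) weight 1/42
  (Y=1, X=2, Z=0, W=1) weight 1/63
  (Y=1, X=2, Z=0, W=2) weight 1/63
  (Y=1, X=2, Z=1, W=0) weight 1/21
  (Y=1, X=2, Z=1, W=1) weight 2/63
  (Y=1, X=2, Z=1, W=2) weight 2/63
  (Y=2, X=1, Z=0, W=0) weight 1/42
  (Y=2, X=1, Z=0, W=1) weight 1/63
  (Y=3, X=0, Z=0, W=0) weight 1/42
  … 9 more
Group by X:
  weight(X=0) = 1/9
  weight(X=1) = 1/9
  weight(X=2) = 1/6
Total weight = 1/9 + 1/9 + 1/6 = 7/18
P(X=0 | obs) = 1/9 / 7/18 = 2/7
P(X=1 | obs) = 1/9 / 7/18 = 2/7
P(X=2 | obs) = 1/6 / 7/18 = 3/7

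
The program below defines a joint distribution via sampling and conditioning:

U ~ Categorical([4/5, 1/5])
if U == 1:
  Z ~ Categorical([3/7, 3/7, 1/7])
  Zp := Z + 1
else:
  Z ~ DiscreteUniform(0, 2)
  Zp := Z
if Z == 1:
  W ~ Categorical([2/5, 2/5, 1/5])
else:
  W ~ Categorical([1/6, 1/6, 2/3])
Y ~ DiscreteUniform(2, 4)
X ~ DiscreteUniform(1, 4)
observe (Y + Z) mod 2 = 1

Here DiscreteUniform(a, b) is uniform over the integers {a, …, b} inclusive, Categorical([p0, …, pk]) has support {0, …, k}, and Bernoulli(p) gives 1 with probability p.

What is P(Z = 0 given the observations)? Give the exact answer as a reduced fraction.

P(Z = 0 | obs) = 37/142

Enumerate traces; 96 have nonzero weight after conditioning:
  (U=0, Z=0, W=0, Y=3, X=1) weight 1/270
  (U=0, Z=0, W=0, Y=3, X=2) weight 1/270
  (U=0, Z=0, W=0, Y=3, X=3) weight 1/270
  (U=0, Z=0, W=0, Y=3, X=4) weight 1/270
  (U=0, Z=0, W=1, Y=3, X=1) weight 1/270
  (U=0, Z=0, W=1, Y=3, X=2) weight 1/270
  (U=0, Z=0, W=1, Y=3, X=3) weight 1/270
  (U=0, Z=0, W=1, Y=3, X=4) weight 1/270
  (U=0, Z=1, W=0, Y=2, X=1) weight 2/225
  (U=0, Z=2, W=0, Y=3, X=1) weight 1/270
  … 86 more
Group by Z:
  weight(Z=0) = 37/315
  weight(Z=1) = 74/315
  weight(Z=2) = 31/315
Total weight = 37/315 + 74/315 + 31/315 = 142/315
P(Z=0 | obs) = 37/315 / 142/315 = 37/142
P(Z=1 | obs) = 74/315 / 142/315 = 37/71
P(Z=2 | obs) = 31/315 / 142/315 = 31/142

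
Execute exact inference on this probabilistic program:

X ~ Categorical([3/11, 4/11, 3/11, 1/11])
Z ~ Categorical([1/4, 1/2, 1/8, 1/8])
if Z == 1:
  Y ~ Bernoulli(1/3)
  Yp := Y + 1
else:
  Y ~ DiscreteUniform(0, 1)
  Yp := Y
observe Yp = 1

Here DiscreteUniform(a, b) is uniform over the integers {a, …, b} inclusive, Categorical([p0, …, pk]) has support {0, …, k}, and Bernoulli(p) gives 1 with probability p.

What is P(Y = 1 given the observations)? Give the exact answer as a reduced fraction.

Enumerate traces; 16 have nonzero weight after conditioning:
  (X=0, Z=0, Y=1) weight 3/88
  (X=0, Z=1, Y=0) weight 1/11
  (X=0, Z=2, Y=1) weight 3/176
  (X=0, Z=3, Y=1) weight 3/176
  (X=1, Z=0, Y=1) weight 1/22
  (X=1, Z=1, Y=0) weight 4/33
  (X=1, Z=2, Y=1) weight 1/44
  (X=1, Z=3, Y=1) weight 1/44
  … 8 more
Group by Y:
  weight(Y=0) = 1/3
  weight(Y=1) = 1/4
Total weight = 1/3 + 1/4 = 7/12
P(Y=0 | obs) = 1/3 / 7/12 = 4/7
P(Y=1 | obs) = 1/4 / 7/12 = 3/7

P(Y = 1 | obs) = 3/7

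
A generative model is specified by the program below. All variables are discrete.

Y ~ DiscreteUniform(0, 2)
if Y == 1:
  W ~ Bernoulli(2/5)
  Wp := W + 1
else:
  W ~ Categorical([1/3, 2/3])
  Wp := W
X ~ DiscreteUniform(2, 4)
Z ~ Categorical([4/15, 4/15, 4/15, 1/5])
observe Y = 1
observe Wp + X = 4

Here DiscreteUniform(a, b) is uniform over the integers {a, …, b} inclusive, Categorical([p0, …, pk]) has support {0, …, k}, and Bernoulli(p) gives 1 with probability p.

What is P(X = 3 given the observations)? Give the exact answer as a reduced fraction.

P(X = 3 | obs) = 3/5

Enumerate traces; 8 have nonzero weight after conditioning:
  (Y=1, W=0, X=3, Z=0) weight 4/225
  (Y=1, W=0, X=3, Z=1) weight 4/225
  (Y=1, W=0, X=3, Z=2) weight 4/225
  (Y=1, W=0, X=3, Z=3) weight 1/75
  (Y=1, W=1, X=2, Z=0) weight 8/675
  (Y=1, W=1, X=2, Z=1) weight 8/675
  (Y=1, W=1, X=2, Z=2) weight 8/675
  (Y=1, W=1, X=2, Z=3) weight 2/225
Group by X:
  weight(X=2) = 2/45
  weight(X=3) = 1/15
Total weight = 2/45 + 1/15 = 1/9
P(X=2 | obs) = 2/45 / 1/9 = 2/5
P(X=3 | obs) = 1/15 / 1/9 = 3/5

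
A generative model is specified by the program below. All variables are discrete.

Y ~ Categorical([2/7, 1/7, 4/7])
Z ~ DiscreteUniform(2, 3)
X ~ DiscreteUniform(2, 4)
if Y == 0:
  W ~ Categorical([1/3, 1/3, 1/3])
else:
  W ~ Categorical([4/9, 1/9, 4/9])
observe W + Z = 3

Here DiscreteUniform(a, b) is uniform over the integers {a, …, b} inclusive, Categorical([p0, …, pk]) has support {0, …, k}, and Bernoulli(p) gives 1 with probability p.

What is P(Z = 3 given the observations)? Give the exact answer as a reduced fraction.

Enumerate traces; 18 have nonzero weight after conditioning:
  (Y=0, Z=2, X=2, W=1) weight 1/63
  (Y=0, Z=2, X=3, W=1) weight 1/63
  (Y=0, Z=2, X=4, W=1) weight 1/63
  (Y=0, Z=3, X=2, W=0) weight 1/63
  (Y=0, Z=3, X=3, W=0) weight 1/63
  (Y=0, Z=3, X=4, W=0) weight 1/63
  (Y=1, Z=2, X=2, W=1) weight 1/378
  (Y=1, Z=2, X=3, W=1) weight 1/378
  … 10 more
Group by Z:
  weight(Z=2) = 11/126
  weight(Z=3) = 13/63
Total weight = 11/126 + 13/63 = 37/126
P(Z=2 | obs) = 11/126 / 37/126 = 11/37
P(Z=3 | obs) = 13/63 / 37/126 = 26/37

P(Z = 3 | obs) = 26/37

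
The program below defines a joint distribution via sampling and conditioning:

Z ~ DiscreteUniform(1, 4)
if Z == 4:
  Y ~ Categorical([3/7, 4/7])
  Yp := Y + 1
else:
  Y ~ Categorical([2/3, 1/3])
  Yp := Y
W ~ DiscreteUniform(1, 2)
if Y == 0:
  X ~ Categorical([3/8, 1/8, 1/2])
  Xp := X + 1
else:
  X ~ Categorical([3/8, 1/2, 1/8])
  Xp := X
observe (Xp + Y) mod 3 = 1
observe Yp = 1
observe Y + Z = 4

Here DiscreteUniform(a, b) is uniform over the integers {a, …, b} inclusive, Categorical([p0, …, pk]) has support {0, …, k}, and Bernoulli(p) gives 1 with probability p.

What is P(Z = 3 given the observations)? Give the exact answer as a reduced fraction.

Enumerate traces; 4 have nonzero weight after conditioning:
  (Z=3, Y=1, W=1, X=0) weight 1/64
  (Z=3, Y=1, W=2, X=0) weight 1/64
  (Z=4, Y=0, W=1, X=0) weight 9/448
  (Z=4, Y=0, W=2, X=0) weight 9/448
Group by Z:
  weight(Z=3) = 1/32
  weight(Z=4) = 9/224
Total weight = 1/32 + 9/224 = 1/14
P(Z=3 | obs) = 1/32 / 1/14 = 7/16
P(Z=4 | obs) = 9/224 / 1/14 = 9/16

P(Z = 3 | obs) = 7/16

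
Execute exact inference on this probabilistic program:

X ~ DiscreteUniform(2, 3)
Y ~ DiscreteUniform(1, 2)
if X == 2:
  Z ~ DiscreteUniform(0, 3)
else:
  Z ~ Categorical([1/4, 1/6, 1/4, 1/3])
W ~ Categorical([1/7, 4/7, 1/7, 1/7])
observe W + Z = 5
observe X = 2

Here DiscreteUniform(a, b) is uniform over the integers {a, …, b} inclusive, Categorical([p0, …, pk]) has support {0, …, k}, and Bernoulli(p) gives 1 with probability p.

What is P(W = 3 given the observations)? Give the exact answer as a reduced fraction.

Enumerate traces; 4 have nonzero weight after conditioning:
  (X=2, Y=1, Z=2, W=3) weight 1/112
  (X=2, Y=1, Z=3, W=2) weight 1/112
  (X=2, Y=2, Z=2, W=3) weight 1/112
  (X=2, Y=2, Z=3, W=2) weight 1/112
Group by W:
  weight(W=2) = 1/56
  weight(W=3) = 1/56
Total weight = 1/56 + 1/56 = 1/28
P(W=2 | obs) = 1/56 / 1/28 = 1/2
P(W=3 | obs) = 1/56 / 1/28 = 1/2

P(W = 3 | obs) = 1/2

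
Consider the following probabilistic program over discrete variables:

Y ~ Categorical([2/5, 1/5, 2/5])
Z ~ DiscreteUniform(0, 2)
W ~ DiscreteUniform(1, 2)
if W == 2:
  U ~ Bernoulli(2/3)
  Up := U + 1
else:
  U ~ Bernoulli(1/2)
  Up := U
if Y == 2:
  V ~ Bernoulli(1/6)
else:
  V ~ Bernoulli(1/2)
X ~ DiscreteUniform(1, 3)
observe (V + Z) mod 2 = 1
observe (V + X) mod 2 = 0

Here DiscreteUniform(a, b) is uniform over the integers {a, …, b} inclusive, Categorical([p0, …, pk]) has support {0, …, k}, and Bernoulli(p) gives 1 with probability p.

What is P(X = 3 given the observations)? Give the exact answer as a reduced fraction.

Enumerate traces; 60 have nonzero weight after conditioning:
  (Y=0, Z=0, W=1, U=0, V=1, X=1) weight 1/180
  (Y=0, Z=0, W=1, U=0, V=1, X=3) weight 1/180
  (Y=0, Z=0, W=1, U=1, V=1, X=1) weight 1/180
  (Y=0, Z=0, W=1, U=1, V=1, X=3) weight 1/180
  (Y=0, Z=0, W=2, U=0, V=1, X=1) weight 1/270
  (Y=0, Z=0, W=2, U=0, V=1, X=3) weight 1/270
  (Y=0, Z=0, W=2, U=1, V=1, X=1) weight 1/135
  (Y=0, Z=0, W=2, U=1, V=1, X=3) weight 1/135
  (Y=0, Z=1, W=1, U=0, V=0, X=2) weight 1/180
  … 51 more
Group by X:
  weight(X=1) = 11/135
  weight(X=2) = 19/270
  weight(X=3) = 11/135
Total weight = 11/135 + 19/270 + 11/135 = 7/30
P(X=1 | obs) = 11/135 / 7/30 = 22/63
P(X=2 | obs) = 19/270 / 7/30 = 19/63
P(X=3 | obs) = 11/135 / 7/30 = 22/63

P(X = 3 | obs) = 22/63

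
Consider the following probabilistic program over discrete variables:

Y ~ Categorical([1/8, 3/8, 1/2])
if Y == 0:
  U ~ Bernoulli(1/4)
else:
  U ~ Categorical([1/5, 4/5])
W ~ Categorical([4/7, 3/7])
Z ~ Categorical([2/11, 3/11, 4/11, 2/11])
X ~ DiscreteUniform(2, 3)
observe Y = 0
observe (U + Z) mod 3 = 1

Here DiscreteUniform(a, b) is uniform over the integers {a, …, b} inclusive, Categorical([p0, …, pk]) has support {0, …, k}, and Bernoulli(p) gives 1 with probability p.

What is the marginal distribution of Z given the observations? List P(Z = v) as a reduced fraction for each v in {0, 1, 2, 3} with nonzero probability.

Enumerate traces; 12 have nonzero weight after conditioning:
  (Y=0, U=0, W=0, Z=1, X=2) weight 9/1232
  (Y=0, U=0, W=0, Z=1, X=3) weight 9/1232
  (Y=0, U=0, W=1, Z=1, X=2) weight 27/4928
  (Y=0, U=0, W=1, Z=1, X=3) weight 27/4928
  (Y=0, U=1, W=0, Z=0, X=2) weight 1/616
  (Y=0, U=1, W=0, Z=0, X=3) weight 1/616
  (Y=0, U=1, W=0, Z=3, X=2) weight 1/616
  (Y=0, U=1, W=0, Z=3, X=3) weight 1/616
  … 4 more
Group by Z:
  weight(Z=0) = 1/176
  weight(Z=1) = 9/352
  weight(Z=3) = 1/176
Total weight = 1/176 + 9/352 + 1/176 = 13/352
P(Z=0 | obs) = 1/176 / 13/352 = 2/13
P(Z=1 | obs) = 9/352 / 13/352 = 9/13
P(Z=3 | obs) = 1/176 / 13/352 = 2/13

P(Z=0) = 2/13, P(Z=1) = 9/13, P(Z=3) = 2/13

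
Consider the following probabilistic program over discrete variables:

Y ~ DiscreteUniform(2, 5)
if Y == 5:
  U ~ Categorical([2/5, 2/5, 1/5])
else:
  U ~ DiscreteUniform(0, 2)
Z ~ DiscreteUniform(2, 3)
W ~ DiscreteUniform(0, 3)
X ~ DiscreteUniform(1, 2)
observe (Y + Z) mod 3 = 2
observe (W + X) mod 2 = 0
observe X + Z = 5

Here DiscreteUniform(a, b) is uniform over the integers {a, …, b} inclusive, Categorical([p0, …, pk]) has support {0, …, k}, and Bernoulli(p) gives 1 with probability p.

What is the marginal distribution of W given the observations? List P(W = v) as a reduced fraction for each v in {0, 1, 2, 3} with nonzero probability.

Enumerate traces; 12 have nonzero weight after conditioning:
  (Y=2, U=0, Z=3, W=0, X=2) weight 1/192
  (Y=2, U=0, Z=3, W=2, X=2) weight 1/192
  (Y=2, U=1, Z=3, W=0, X=2) weight 1/192
  (Y=2, U=1, Z=3, W=2, X=2) weight 1/192
  (Y=2, U=2, Z=3, W=0, X=2) weight 1/192
  (Y=2, U=2, Z=3, W=2, X=2) weight 1/192
  (Y=5, U=0, Z=3, W=0, X=2) weight 1/160
  (Y=5, U=0, Z=3, W=2, X=2) weight 1/160
  … 4 more
Group by W:
  weight(W=0) = 1/32
  weight(W=2) = 1/32
Total weight = 1/32 + 1/32 = 1/16
P(W=0 | obs) = 1/32 / 1/16 = 1/2
P(W=2 | obs) = 1/32 / 1/16 = 1/2

P(W=0) = 1/2, P(W=2) = 1/2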